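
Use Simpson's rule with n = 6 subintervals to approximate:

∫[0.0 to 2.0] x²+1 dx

f(x) = x²+1
a = 0.0, b = 2.0, n = 6
h = (b - a)/n = 0.333333

Simpson's rule: (h/3)[f(x₀) + 4f(x₁) + 2f(x₂) + ... + f(xₙ)]

x_0 = 0.0000, f(x_0) = 1.000000, coefficient = 1
x_1 = 0.3333, f(x_1) = 1.111111, coefficient = 4
x_2 = 0.6667, f(x_2) = 1.444444, coefficient = 2
x_3 = 1.0000, f(x_3) = 2.000000, coefficient = 4
x_4 = 1.3333, f(x_4) = 2.777778, coefficient = 2
x_5 = 1.6667, f(x_5) = 3.777778, coefficient = 4
x_6 = 2.0000, f(x_6) = 5.000000, coefficient = 1

I ≈ (0.333333/3) × 42.000000 = 4.666667
Exact value: 4.666667
Error: 0.000000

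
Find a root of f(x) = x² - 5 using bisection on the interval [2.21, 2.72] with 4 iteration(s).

f(x) = x² - 5
Initial interval: [2.21, 2.72]

Iteration 1:
  c_1 = (2.210000 + 2.720000)/2 = 2.465000
  f(c_1) = f(2.465000) = 1.076225
  f(a) × f(c) < 0, new interval: [2.210000, 2.465000]
Iteration 2:
  c_2 = (2.210000 + 2.465000)/2 = 2.337500
  f(c_2) = f(2.337500) = 0.463906
  f(a) × f(c) < 0, new interval: [2.210000, 2.337500]
Iteration 3:
  c_3 = (2.210000 + 2.337500)/2 = 2.273750
  f(c_3) = f(2.273750) = 0.169939
  f(a) × f(c) < 0, new interval: [2.210000, 2.273750]
Iteration 4:
  c_4 = (2.210000 + 2.273750)/2 = 2.241875
  f(c_4) = f(2.241875) = 0.026004
  f(a) × f(c) < 0, new interval: [2.210000, 2.241875]

After 4 iteration(s), the approximation is c_4 = 2.241875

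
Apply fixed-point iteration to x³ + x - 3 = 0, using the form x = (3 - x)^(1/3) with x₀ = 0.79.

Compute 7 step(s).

Equation: x³ + x - 3 = 0
Fixed-point form: x = (3 - x)^(1/3)
x₀ = 0.79

x_1 = g(0.790000) = 1.302559
x_2 = g(1.302559) = 1.192884
x_3 = g(1.192884) = 1.218041
x_4 = g(1.218041) = 1.212363
x_5 = g(1.212363) = 1.213649
x_6 = g(1.213649) = 1.213358
x_7 = g(1.213358) = 1.213424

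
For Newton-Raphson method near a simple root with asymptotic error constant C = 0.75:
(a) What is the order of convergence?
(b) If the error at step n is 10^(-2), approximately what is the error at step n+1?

(a) Newton-Raphson has quadratic (order 2) convergence near simple roots.
    This means |e_{n+1}| ≈ C|e_n|².

(b) With |e_n| = 10^(-2) and C = 0.75:
    |e_{n+1}| ≈ 0.75 × (10^(-2))² = 0.75 × 10^(-4)

(a) 2 (quadratic); (b) |e_{n+1}| ≈ 7.500e-05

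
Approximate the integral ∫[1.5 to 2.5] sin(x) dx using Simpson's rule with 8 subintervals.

f(x) = sin(x)
a = 1.5, b = 2.5, n = 8
h = (b - a)/n = 0.125000

Simpson's rule: (h/3)[f(x₀) + 4f(x₁) + 2f(x₂) + ... + f(xₙ)]

x_0 = 1.5000, f(x_0) = 0.997495, coefficient = 1
x_1 = 1.6250, f(x_1) = 0.998531, coefficient = 4
x_2 = 1.7500, f(x_2) = 0.983986, coefficient = 2
x_3 = 1.8750, f(x_3) = 0.954086, coefficient = 4
x_4 = 2.0000, f(x_4) = 0.909297, coefficient = 2
x_5 = 2.1250, f(x_5) = 0.850320, coefficient = 4
x_6 = 2.2500, f(x_6) = 0.778073, coefficient = 2
x_7 = 2.3750, f(x_7) = 0.693685, coefficient = 4
x_8 = 2.5000, f(x_8) = 0.598472, coefficient = 1

I ≈ (0.125000/3) × 20.925168 = 0.871882
Exact value: 0.871881
Error: 0.000001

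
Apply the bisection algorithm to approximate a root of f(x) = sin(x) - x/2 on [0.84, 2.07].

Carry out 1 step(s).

f(x) = sin(x) - x/2
Initial interval: [0.84, 2.07]

Iteration 1:
  c_1 = (0.840000 + 2.070000)/2 = 1.455000
  f(c_1) = f(1.455000) = 0.265803
  f(a) × f(c) ≥ 0, new interval: [1.455000, 2.070000]

After 1 iteration(s), the approximation is c_1 = 1.455000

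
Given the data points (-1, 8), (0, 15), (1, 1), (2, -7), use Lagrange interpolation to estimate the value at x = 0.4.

Lagrange interpolation formula:
P(x) = Σ yᵢ × Lᵢ(x)
where Lᵢ(x) = Π_{j≠i} (x - xⱼ)/(xᵢ - xⱼ)

L_0(0.4) = (0.4 - 0)/(-1 - 0) × (0.4 - 1)/(-1 - 1) × (0.4 - 2)/(-1 - 2) = -0.064000
L_1(0.4) = (0.4 - (-1))/(0 - (-1)) × (0.4 - 1)/(0 - 1) × (0.4 - 2)/(0 - 2) = 0.672000
L_2(0.4) = (0.4 - (-1))/(1 - (-1)) × (0.4 - 0)/(1 - 0) × (0.4 - 2)/(1 - 2) = 0.448000
L_3(0.4) = (0.4 - (-1))/(2 - (-1)) × (0.4 - 0)/(2 - 0) × (0.4 - 1)/(2 - 1) = -0.056000

P(0.4) = 8×L_0(0.4) + 15×L_1(0.4) + 1×L_2(0.4) + (-7)×L_3(0.4)
P(0.4) = 10.408000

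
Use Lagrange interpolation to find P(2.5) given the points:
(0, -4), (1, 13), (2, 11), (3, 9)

Lagrange interpolation formula:
P(x) = Σ yᵢ × Lᵢ(x)
where Lᵢ(x) = Π_{j≠i} (x - xⱼ)/(xᵢ - xⱼ)

L_0(2.5) = (2.5 - 1)/(0 - 1) × (2.5 - 2)/(0 - 2) × (2.5 - 3)/(0 - 3) = 0.062500
L_1(2.5) = (2.5 - 0)/(1 - 0) × (2.5 - 2)/(1 - 2) × (2.5 - 3)/(1 - 3) = -0.312500
L_2(2.5) = (2.5 - 0)/(2 - 0) × (2.5 - 1)/(2 - 1) × (2.5 - 3)/(2 - 3) = 0.937500
L_3(2.5) = (2.5 - 0)/(3 - 0) × (2.5 - 1)/(3 - 1) × (2.5 - 2)/(3 - 2) = 0.312500

P(2.5) = (-4)×L_0(2.5) + 13×L_1(2.5) + 11×L_2(2.5) + 9×L_3(2.5)
P(2.5) = 8.812500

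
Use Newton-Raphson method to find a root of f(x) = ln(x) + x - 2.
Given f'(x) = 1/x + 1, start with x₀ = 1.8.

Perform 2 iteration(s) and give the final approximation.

f(x) = ln(x) + x - 2
f'(x) = 1/x + 1
x₀ = 1.8

Newton-Raphson formula: x_{n+1} = x_n - f(x_n)/f'(x_n)

Iteration 1:
  f(1.800000) = 0.387787
  f'(1.800000) = 1.555556
  x_1 = 1.800000 - 0.387787/1.555556 = 1.550709
Iteration 2:
  f(1.550709) = -0.010579
  f'(1.550709) = 1.644866
  x_2 = 1.550709 - (-0.010579)/1.644866 = 1.557140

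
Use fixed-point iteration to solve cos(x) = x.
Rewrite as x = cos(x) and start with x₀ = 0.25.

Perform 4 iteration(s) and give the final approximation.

Equation: cos(x) = x
Fixed-point form: x = cos(x)
x₀ = 0.25

x_1 = g(0.250000) = 0.968912
x_2 = g(0.968912) = 0.566196
x_3 = g(0.566196) = 0.843947
x_4 = g(0.843947) = 0.664518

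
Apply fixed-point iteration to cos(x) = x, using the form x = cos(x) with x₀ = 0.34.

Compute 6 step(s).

Equation: cos(x) = x
Fixed-point form: x = cos(x)
x₀ = 0.34

x_1 = g(0.340000) = 0.942755
x_2 = g(0.942755) = 0.587561
x_3 = g(0.587561) = 0.832295
x_4 = g(0.832295) = 0.673180
x_5 = g(0.673180) = 0.781843
x_6 = g(0.781843) = 0.709616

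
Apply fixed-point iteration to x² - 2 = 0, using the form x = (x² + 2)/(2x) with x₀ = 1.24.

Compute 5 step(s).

Equation: x² - 2 = 0
Fixed-point form: x = (x² + 2)/(2x)
x₀ = 1.24

x_1 = g(1.240000) = 1.426452
x_2 = g(1.426452) = 1.414266
x_3 = g(1.414266) = 1.414214
x_4 = g(1.414214) = 1.414214
x_5 = g(1.414214) = 1.414214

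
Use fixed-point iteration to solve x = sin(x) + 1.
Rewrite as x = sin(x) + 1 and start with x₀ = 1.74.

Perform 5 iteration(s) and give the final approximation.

Equation: x = sin(x) + 1
Fixed-point form: x = sin(x) + 1
x₀ = 1.74

x_1 = g(1.740000) = 1.985719
x_2 = g(1.985719) = 1.915147
x_3 = g(1.915147) = 1.941295
x_4 = g(1.941295) = 1.932147
x_5 = g(1.932147) = 1.935420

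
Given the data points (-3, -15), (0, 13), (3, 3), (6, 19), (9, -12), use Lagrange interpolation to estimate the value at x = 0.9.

Lagrange interpolation formula:
P(x) = Σ yᵢ × Lᵢ(x)
where Lᵢ(x) = Π_{j≠i} (x - xⱼ)/(xᵢ - xⱼ)

L_0(0.9) = (0.9 - 0)/(-3 - 0) × (0.9 - 3)/(-3 - 3) × (0.9 - 6)/(-3 - 6) × (0.9 - 9)/(-3 - 9) = -0.040162
L_1(0.9) = (0.9 - (-3))/(0 - (-3)) × (0.9 - 3)/(0 - 3) × (0.9 - 6)/(0 - 6) × (0.9 - 9)/(0 - 9) = 0.696150
L_2(0.9) = (0.9 - (-3))/(3 - (-3)) × (0.9 - 0)/(3 - 0) × (0.9 - 6)/(3 - 6) × (0.9 - 9)/(3 - 9) = 0.447525
L_3(0.9) = (0.9 - (-3))/(6 - (-3)) × (0.9 - 0)/(6 - 0) × (0.9 - 3)/(6 - 3) × (0.9 - 9)/(6 - 9) = -0.122850
L_4(0.9) = (0.9 - (-3))/(9 - (-3)) × (0.9 - 0)/(9 - 0) × (0.9 - 3)/(9 - 3) × (0.9 - 6)/(9 - 6) = 0.019338

P(0.9) = (-15)×L_0(0.9) + 13×L_1(0.9) + 3×L_2(0.9) + 19×L_3(0.9) + (-12)×L_4(0.9)
P(0.9) = 8.428763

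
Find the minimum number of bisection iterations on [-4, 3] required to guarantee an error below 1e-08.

We need (b-a)/2^n ≤ 1e-08
(3 - (-4))/2^n ≤ 1e-08
7/2^n ≤ 1e-08
2^n ≥ 700000000
n ≥ log₂(700000000) = 29.38
n ≥ 30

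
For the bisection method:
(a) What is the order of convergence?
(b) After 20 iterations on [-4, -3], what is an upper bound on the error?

(a) Bisection has linear (order 1) convergence; the error is halved each step.

(b) Error bound = (b-a)/2^n = (-3 - (-4))/2^{20}
    = 1/2^{20}

(a) 1 (linear); (b) error ≤ 9.54e-07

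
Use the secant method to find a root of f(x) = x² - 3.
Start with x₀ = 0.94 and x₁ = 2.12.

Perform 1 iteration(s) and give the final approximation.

f(x) = x² - 3
x₀ = 0.94, x₁ = 2.12

Secant formula: x_{n+1} = x_n - f(x_n)(x_n - x_{n-1})/(f(x_n) - f(x_{n-1}))

Iteration 1:
  f(0.940000) = -2.116400
  f(2.120000) = 1.494400
  x_2 = 2.120000 - 1.494400×(2.120000 - 0.940000)/(1.494400 - (-2.116400))
       = 1.631634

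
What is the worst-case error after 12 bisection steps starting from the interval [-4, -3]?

Bisection error bound: |error| ≤ (b-a)/2^n
|error| ≤ (-3 - (-4))/2^12 = 1/2^12
|error| ≤ 0.0002441406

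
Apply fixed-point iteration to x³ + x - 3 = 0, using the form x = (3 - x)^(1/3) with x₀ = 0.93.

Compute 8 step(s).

Equation: x³ + x - 3 = 0
Fixed-point form: x = (3 - x)^(1/3)
x₀ = 0.93

x_1 = g(0.930000) = 1.274452
x_2 = g(1.274452) = 1.199432
x_3 = g(1.199432) = 1.216568
x_4 = g(1.216568) = 1.212697
x_5 = g(1.212697) = 1.213574
x_6 = g(1.213574) = 1.213375
x_7 = g(1.213375) = 1.213420
x_8 = g(1.213420) = 1.213410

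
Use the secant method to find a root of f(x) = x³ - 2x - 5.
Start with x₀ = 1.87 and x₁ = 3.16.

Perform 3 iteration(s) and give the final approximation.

f(x) = x³ - 2x - 5
x₀ = 1.87, x₁ = 3.16

Secant formula: x_{n+1} = x_n - f(x_n)(x_n - x_{n-1})/(f(x_n) - f(x_{n-1}))

Iteration 1:
  f(1.870000) = -2.200797
  f(3.160000) = 20.234496
  x_2 = 3.160000 - 20.234496×(3.160000 - 1.870000)/(20.234496 - (-2.200797))
       = 1.996543
Iteration 2:
  f(3.160000) = 20.234496
  f(1.996543) = -1.034499
  x_3 = 1.996543 - (-1.034499)×(1.996543 - 3.160000)/(-1.034499 - 20.234496)
       = 2.053132
Iteration 3:
  f(1.996543) = -1.034499
  f(2.053132) = -0.451591
  x_4 = 2.053132 - (-0.451591)×(2.053132 - 1.996543)/(-0.451591 - (-1.034499))
       = 2.096973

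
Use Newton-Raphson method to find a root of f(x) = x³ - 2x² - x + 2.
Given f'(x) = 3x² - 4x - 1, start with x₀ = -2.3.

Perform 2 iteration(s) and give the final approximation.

f(x) = x³ - 2x² - x + 2
f'(x) = 3x² - 4x - 1
x₀ = -2.3

Newton-Raphson formula: x_{n+1} = x_n - f(x_n)/f'(x_n)

Iteration 1:
  f(-2.300000) = -18.447000
  f'(-2.300000) = 24.070000
  x_1 = -2.300000 - (-18.447000)/24.070000 = -1.533610
Iteration 2:
  f(-1.533610) = -4.777302
  f'(-1.533610) = 12.190323
  x_2 = -1.533610 - (-4.777302)/12.190323 = -1.141717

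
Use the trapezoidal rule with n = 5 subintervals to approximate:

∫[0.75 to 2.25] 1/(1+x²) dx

f(x) = 1/(1+x²)
a = 0.75, b = 2.25, n = 5
h = (b - a)/n = 0.300000

Trapezoidal rule: (h/2)[f(x₀) + 2f(x₁) + 2f(x₂) + ... + f(xₙ)]

x_0 = 0.7500, f(x_0) = 0.640000, coefficient = 1
x_1 = 1.0500, f(x_1) = 0.475624, coefficient = 2
x_2 = 1.3500, f(x_2) = 0.354296, coefficient = 2
x_3 = 1.6500, f(x_3) = 0.268637, coefficient = 2
x_4 = 1.9500, f(x_4) = 0.208225, coefficient = 2
x_5 = 2.2500, f(x_5) = 0.164948, coefficient = 1

I ≈ (0.300000/2) × 3.418512 = 0.512777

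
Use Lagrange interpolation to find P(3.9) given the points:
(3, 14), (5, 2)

Lagrange interpolation formula:
P(x) = Σ yᵢ × Lᵢ(x)
where Lᵢ(x) = Π_{j≠i} (x - xⱼ)/(xᵢ - xⱼ)

L_0(3.9) = (3.9 - 5)/(3 - 5) = 0.550000
L_1(3.9) = (3.9 - 3)/(5 - 3) = 0.450000

P(3.9) = 14×L_0(3.9) + 2×L_1(3.9)
P(3.9) = 8.600000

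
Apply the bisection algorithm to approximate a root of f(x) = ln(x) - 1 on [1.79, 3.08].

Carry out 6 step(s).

f(x) = ln(x) - 1
Initial interval: [1.79, 3.08]

Iteration 1:
  c_1 = (1.790000 + 3.080000)/2 = 2.435000
  f(c_1) = f(2.435000) = -0.110053
  f(a) × f(c) ≥ 0, new interval: [2.435000, 3.080000]
Iteration 2:
  c_2 = (2.435000 + 3.080000)/2 = 2.757500
  f(c_2) = f(2.757500) = 0.014324
  f(a) × f(c) < 0, new interval: [2.435000, 2.757500]
Iteration 3:
  c_3 = (2.435000 + 2.757500)/2 = 2.596250
  f(c_3) = f(2.596250) = -0.045932
  f(a) × f(c) ≥ 0, new interval: [2.596250, 2.757500]
Iteration 4:
  c_4 = (2.596250 + 2.757500)/2 = 2.676875
  f(c_4) = f(2.676875) = -0.015350
  f(a) × f(c) ≥ 0, new interval: [2.676875, 2.757500]
Iteration 5:
  c_5 = (2.676875 + 2.757500)/2 = 2.717188
  f(c_5) = f(2.717188) = -0.000403
  f(a) × f(c) ≥ 0, new interval: [2.717188, 2.757500]
Iteration 6:
  c_6 = (2.717188 + 2.757500)/2 = 2.737344
  f(c_6) = f(2.737344) = 0.006988
  f(a) × f(c) < 0, new interval: [2.717188, 2.737344]

After 6 iteration(s), the approximation is c_6 = 2.737344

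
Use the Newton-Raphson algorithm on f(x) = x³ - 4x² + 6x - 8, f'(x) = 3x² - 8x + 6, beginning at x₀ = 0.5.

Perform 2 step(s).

f(x) = x³ - 4x² + 6x - 8
f'(x) = 3x² - 8x + 6
x₀ = 0.5

Newton-Raphson formula: x_{n+1} = x_n - f(x_n)/f'(x_n)

Iteration 1:
  f(0.500000) = -5.875000
  f'(0.500000) = 2.750000
  x_1 = 0.500000 - (-5.875000)/2.750000 = 2.636364
Iteration 2:
  f(2.636364) = -1.659654
  f'(2.636364) = 5.760331
  x_2 = 2.636364 - (-1.659654)/5.760331 = 2.924482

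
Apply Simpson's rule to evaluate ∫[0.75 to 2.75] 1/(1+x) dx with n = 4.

f(x) = 1/(1+x)
a = 0.75, b = 2.75, n = 4
h = (b - a)/n = 0.500000

Simpson's rule: (h/3)[f(x₀) + 4f(x₁) + 2f(x₂) + ... + f(xₙ)]

x_0 = 0.7500, f(x_0) = 0.571429, coefficient = 1
x_1 = 1.2500, f(x_1) = 0.444444, coefficient = 4
x_2 = 1.7500, f(x_2) = 0.363636, coefficient = 2
x_3 = 2.2500, f(x_3) = 0.307692, coefficient = 4
x_4 = 2.7500, f(x_4) = 0.266667, coefficient = 1

I ≈ (0.500000/3) × 4.573915 = 0.762319
Exact value: 0.762140
Error: 0.000179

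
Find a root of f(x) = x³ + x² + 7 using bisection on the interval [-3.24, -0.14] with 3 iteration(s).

f(x) = x³ + x² + 7
Initial interval: [-3.24, -0.14]

Iteration 1:
  c_1 = (-3.240000 + (-0.140000))/2 = -1.690000
  f(c_1) = f(-1.690000) = 5.029291
  f(a) × f(c) < 0, new interval: [-3.240000, -1.690000]
Iteration 2:
  c_2 = (-3.240000 + (-1.690000))/2 = -2.465000
  f(c_2) = f(-2.465000) = -1.901670
  f(a) × f(c) ≥ 0, new interval: [-2.465000, -1.690000]
Iteration 3:
  c_3 = (-2.465000 + (-1.690000))/2 = -2.077500
  f(c_3) = f(-2.077500) = 2.349503
  f(a) × f(c) < 0, new interval: [-2.465000, -2.077500]

After 3 iteration(s), the approximation is c_3 = -2.077500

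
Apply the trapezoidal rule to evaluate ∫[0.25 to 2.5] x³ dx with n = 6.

f(x) = x³
a = 0.25, b = 2.5, n = 6
h = (b - a)/n = 0.375000

Trapezoidal rule: (h/2)[f(x₀) + 2f(x₁) + 2f(x₂) + ... + f(xₙ)]

x_0 = 0.2500, f(x_0) = 0.015625, coefficient = 1
x_1 = 0.6250, f(x_1) = 0.244141, coefficient = 2
x_2 = 1.0000, f(x_2) = 1.000000, coefficient = 2
x_3 = 1.3750, f(x_3) = 2.599609, coefficient = 2
x_4 = 1.7500, f(x_4) = 5.359375, coefficient = 2
x_5 = 2.1250, f(x_5) = 9.595703, coefficient = 2
x_6 = 2.5000, f(x_6) = 15.625000, coefficient = 1

I ≈ (0.375000/2) × 53.238281 = 9.982178
Exact value: 9.764648
Error: 0.217529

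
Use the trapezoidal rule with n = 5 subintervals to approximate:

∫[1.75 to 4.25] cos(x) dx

f(x) = cos(x)
a = 1.75, b = 4.25, n = 5
h = (b - a)/n = 0.500000

Trapezoidal rule: (h/2)[f(x₀) + 2f(x₁) + 2f(x₂) + ... + f(xₙ)]

x_0 = 1.7500, f(x_0) = -0.178246, coefficient = 1
x_1 = 2.2500, f(x_1) = -0.628174, coefficient = 2
x_2 = 2.7500, f(x_2) = -0.924302, coefficient = 2
x_3 = 3.2500, f(x_3) = -0.994130, coefficient = 2
x_4 = 3.7500, f(x_4) = -0.820559, coefficient = 2
x_5 = 4.2500, f(x_5) = -0.446087, coefficient = 1

I ≈ (0.500000/2) × -7.358664 = -1.839666
Exact value: -1.878975
Error: 0.039309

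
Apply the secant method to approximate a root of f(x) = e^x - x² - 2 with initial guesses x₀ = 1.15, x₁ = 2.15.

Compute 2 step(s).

f(x) = e^x - x² - 2
x₀ = 1.15, x₁ = 2.15

Secant formula: x_{n+1} = x_n - f(x_n)(x_n - x_{n-1})/(f(x_n) - f(x_{n-1}))

Iteration 1:
  f(1.150000) = -0.164307
  f(2.150000) = 1.962358
  x_2 = 2.150000 - 1.962358×(2.150000 - 1.150000)/(1.962358 - (-0.164307))
       = 1.227260
Iteration 2:
  f(2.150000) = 1.962358
  f(1.227260) = -0.094298
  x_3 = 1.227260 - (-0.094298)×(1.227260 - 2.150000)/(-0.094298 - 1.962358)
       = 1.269568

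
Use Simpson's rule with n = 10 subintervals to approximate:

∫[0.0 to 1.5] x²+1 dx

f(x) = x²+1
a = 0.0, b = 1.5, n = 10
h = (b - a)/n = 0.150000

Simpson's rule: (h/3)[f(x₀) + 4f(x₁) + 2f(x₂) + ... + f(xₙ)]

x_0 = 0.0000, f(x_0) = 1.000000, coefficient = 1
x_1 = 0.1500, f(x_1) = 1.022500, coefficient = 4
x_2 = 0.3000, f(x_2) = 1.090000, coefficient = 2
x_3 = 0.4500, f(x_3) = 1.202500, coefficient = 4
x_4 = 0.6000, f(x_4) = 1.360000, coefficient = 2
x_5 = 0.7500, f(x_5) = 1.562500, coefficient = 4
x_6 = 0.9000, f(x_6) = 1.810000, coefficient = 2
x_7 = 1.0500, f(x_7) = 2.102500, coefficient = 4
x_8 = 1.2000, f(x_8) = 2.440000, coefficient = 2
x_9 = 1.3500, f(x_9) = 2.822500, coefficient = 4
x_10 = 1.5000, f(x_10) = 3.250000, coefficient = 1

I ≈ (0.150000/3) × 52.500000 = 2.625000
Exact value: 2.625000
Error: 0.000000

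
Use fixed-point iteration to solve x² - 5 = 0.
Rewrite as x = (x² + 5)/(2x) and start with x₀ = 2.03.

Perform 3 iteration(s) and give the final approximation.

Equation: x² - 5 = 0
Fixed-point form: x = (x² + 5)/(2x)
x₀ = 2.03

x_1 = g(2.030000) = 2.246527
x_2 = g(2.246527) = 2.236092
x_3 = g(2.236092) = 2.236068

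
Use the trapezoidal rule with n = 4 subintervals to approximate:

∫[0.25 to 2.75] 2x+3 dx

f(x) = 2x+3
a = 0.25, b = 2.75, n = 4
h = (b - a)/n = 0.625000

Trapezoidal rule: (h/2)[f(x₀) + 2f(x₁) + 2f(x₂) + ... + f(xₙ)]

x_0 = 0.2500, f(x_0) = 3.500000, coefficient = 1
x_1 = 0.8750, f(x_1) = 4.750000, coefficient = 2
x_2 = 1.5000, f(x_2) = 6.000000, coefficient = 2
x_3 = 2.1250, f(x_3) = 7.250000, coefficient = 2
x_4 = 2.7500, f(x_4) = 8.500000, coefficient = 1

I ≈ (0.625000/2) × 48.000000 = 15.000000
Exact value: 15.000000
Error: 0.000000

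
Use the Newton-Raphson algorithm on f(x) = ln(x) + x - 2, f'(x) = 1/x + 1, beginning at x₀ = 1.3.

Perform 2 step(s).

f(x) = ln(x) + x - 2
f'(x) = 1/x + 1
x₀ = 1.3

Newton-Raphson formula: x_{n+1} = x_n - f(x_n)/f'(x_n)

Iteration 1:
  f(1.300000) = -0.437636
  f'(1.300000) = 1.769231
  x_1 = 1.300000 - (-0.437636)/1.769231 = 1.547359
Iteration 2:
  f(1.547359) = -0.016091
  f'(1.547359) = 1.646262
  x_2 = 1.547359 - (-0.016091)/1.646262 = 1.557134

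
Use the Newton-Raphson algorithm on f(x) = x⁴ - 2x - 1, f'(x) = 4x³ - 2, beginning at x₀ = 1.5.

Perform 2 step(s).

f(x) = x⁴ - 2x - 1
f'(x) = 4x³ - 2
x₀ = 1.5

Newton-Raphson formula: x_{n+1} = x_n - f(x_n)/f'(x_n)

Iteration 1:
  f(1.500000) = 1.062500
  f'(1.500000) = 11.500000
  x_1 = 1.500000 - 1.062500/11.500000 = 1.407609
Iteration 2:
  f(1.407609) = 0.110579
  f'(1.407609) = 9.155931
  x_2 = 1.407609 - 0.110579/9.155931 = 1.395531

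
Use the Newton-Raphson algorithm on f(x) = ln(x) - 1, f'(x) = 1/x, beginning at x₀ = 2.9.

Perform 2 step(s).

f(x) = ln(x) - 1
f'(x) = 1/x
x₀ = 2.9

Newton-Raphson formula: x_{n+1} = x_n - f(x_n)/f'(x_n)

Iteration 1:
  f(2.900000) = 0.064711
  f'(2.900000) = 0.344828
  x_1 = 2.900000 - 0.064711/0.344828 = 2.712339
Iteration 2:
  f(2.712339) = -0.002189
  f'(2.712339) = 0.368685
  x_2 = 2.712339 - (-0.002189)/0.368685 = 2.718275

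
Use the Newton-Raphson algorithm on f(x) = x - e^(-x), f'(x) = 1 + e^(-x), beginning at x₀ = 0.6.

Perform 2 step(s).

f(x) = x - e^(-x)
f'(x) = 1 + e^(-x)
x₀ = 0.6

Newton-Raphson formula: x_{n+1} = x_n - f(x_n)/f'(x_n)

Iteration 1:
  f(0.600000) = 0.051188
  f'(0.600000) = 1.548812
  x_1 = 0.600000 - 0.051188/1.548812 = 0.566950
Iteration 2:
  f(0.566950) = -0.000303
  f'(0.566950) = 1.567253
  x_2 = 0.566950 - (-0.000303)/1.567253 = 0.567143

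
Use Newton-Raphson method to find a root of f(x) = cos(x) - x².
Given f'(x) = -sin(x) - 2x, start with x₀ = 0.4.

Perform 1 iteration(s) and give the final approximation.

f(x) = cos(x) - x²
f'(x) = -sin(x) - 2x
x₀ = 0.4

Newton-Raphson formula: x_{n+1} = x_n - f(x_n)/f'(x_n)

Iteration 1:
  f(0.400000) = 0.761061
  f'(0.400000) = -1.189418
  x_1 = 0.400000 - 0.761061/(-1.189418) = 1.039860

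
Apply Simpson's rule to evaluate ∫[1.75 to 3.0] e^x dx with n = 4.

f(x) = e^x
a = 1.75, b = 3.0, n = 4
h = (b - a)/n = 0.312500

Simpson's rule: (h/3)[f(x₀) + 4f(x₁) + 2f(x₂) + ... + f(xₙ)]

x_0 = 1.7500, f(x_0) = 5.754603, coefficient = 1
x_1 = 2.0625, f(x_1) = 7.865609, coefficient = 4
x_2 = 2.3750, f(x_2) = 10.751013, coefficient = 2
x_3 = 2.6875, f(x_3) = 14.694893, coefficient = 4
x_4 = 3.0000, f(x_4) = 20.085537, coefficient = 1

I ≈ (0.312500/3) × 137.584174 = 14.331685
Exact value: 14.330934
Error: 0.000751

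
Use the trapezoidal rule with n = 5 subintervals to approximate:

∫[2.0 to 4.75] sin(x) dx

f(x) = sin(x)
a = 2.0, b = 4.75, n = 5
h = (b - a)/n = 0.550000

Trapezoidal rule: (h/2)[f(x₀) + 2f(x₁) + 2f(x₂) + ... + f(xₙ)]

x_0 = 2.0000, f(x_0) = 0.909297, coefficient = 1
x_1 = 2.5500, f(x_1) = 0.557684, coefficient = 2
x_2 = 3.1000, f(x_2) = 0.041581, coefficient = 2
x_3 = 3.6500, f(x_3) = -0.486787, coefficient = 2
x_4 = 4.2000, f(x_4) = -0.871576, coefficient = 2
x_5 = 4.7500, f(x_5) = -0.999293, coefficient = 1

I ≈ (0.550000/2) × -1.608191 = -0.442253
Exact value: -0.453749
Error: 0.011496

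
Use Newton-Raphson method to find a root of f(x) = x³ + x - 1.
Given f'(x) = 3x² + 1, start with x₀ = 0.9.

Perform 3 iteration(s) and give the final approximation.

f(x) = x³ + x - 1
f'(x) = 3x² + 1
x₀ = 0.9

Newton-Raphson formula: x_{n+1} = x_n - f(x_n)/f'(x_n)

Iteration 1:
  f(0.900000) = 0.629000
  f'(0.900000) = 3.430000
  x_1 = 0.900000 - 0.629000/3.430000 = 0.716618
Iteration 2:
  f(0.716618) = 0.084631
  f'(0.716618) = 2.540624
  x_2 = 0.716618 - 0.084631/2.540624 = 0.683307
Iteration 3:
  f(0.683307) = 0.002349
  f'(0.683307) = 2.400725
  x_3 = 0.683307 - 0.002349/2.400725 = 0.682329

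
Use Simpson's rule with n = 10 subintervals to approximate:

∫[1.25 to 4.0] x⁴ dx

f(x) = x⁴
a = 1.25, b = 4.0, n = 10
h = (b - a)/n = 0.275000

Simpson's rule: (h/3)[f(x₀) + 4f(x₁) + 2f(x₂) + ... + f(xₙ)]

x_0 = 1.2500, f(x_0) = 2.441406, coefficient = 1
x_1 = 1.5250, f(x_1) = 5.408532, coefficient = 4
x_2 = 1.8000, f(x_2) = 10.497600, coefficient = 2
x_3 = 2.0750, f(x_3) = 18.538407, coefficient = 4
x_4 = 2.3500, f(x_4) = 30.498006, coefficient = 2
x_5 = 2.6250, f(x_5) = 47.480713, coefficient = 4
x_6 = 2.9000, f(x_6) = 70.728100, coefficient = 2
x_7 = 3.1750, f(x_7) = 101.619000, coefficient = 4
x_8 = 3.4500, f(x_8) = 141.669506, coefficient = 2
x_9 = 3.7250, f(x_9) = 192.532969, coefficient = 4
x_10 = 4.0000, f(x_10) = 256.000000, coefficient = 1

I ≈ (0.275000/3) × 2227.546314 = 204.191745
Exact value: 204.189648
Error: 0.002097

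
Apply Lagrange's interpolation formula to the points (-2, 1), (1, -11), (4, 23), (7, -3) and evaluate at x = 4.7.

Lagrange interpolation formula:
P(x) = Σ yᵢ × Lᵢ(x)
where Lᵢ(x) = Π_{j≠i} (x - xⱼ)/(xᵢ - xⱼ)

L_0(4.7) = (4.7 - 1)/(-2 - 1) × (4.7 - 4)/(-2 - 4) × (4.7 - 7)/(-2 - 7) = 0.036772
L_1(4.7) = (4.7 - (-2))/(1 - (-2)) × (4.7 - 4)/(1 - 4) × (4.7 - 7)/(1 - 7) = -0.199759
L_2(4.7) = (4.7 - (-2))/(4 - (-2)) × (4.7 - 1)/(4 - 1) × (4.7 - 7)/(4 - 7) = 1.055870
L_3(4.7) = (4.7 - (-2))/(7 - (-2)) × (4.7 - 1)/(7 - 1) × (4.7 - 4)/(7 - 4) = 0.107117

P(4.7) = 1×L_0(4.7) + (-11)×L_1(4.7) + 23×L_2(4.7) + (-3)×L_3(4.7)
P(4.7) = 26.197790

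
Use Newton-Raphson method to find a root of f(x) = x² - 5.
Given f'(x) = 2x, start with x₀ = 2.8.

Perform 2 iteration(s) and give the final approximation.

f(x) = x² - 5
f'(x) = 2x
x₀ = 2.8

Newton-Raphson formula: x_{n+1} = x_n - f(x_n)/f'(x_n)

Iteration 1:
  f(2.800000) = 2.840000
  f'(2.800000) = 5.600000
  x_1 = 2.800000 - 2.840000/5.600000 = 2.292857
Iteration 2:
  f(2.292857) = 0.257194
  f'(2.292857) = 4.585714
  x_2 = 2.292857 - 0.257194/4.585714 = 2.236771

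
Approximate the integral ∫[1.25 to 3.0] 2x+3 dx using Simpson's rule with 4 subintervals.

f(x) = 2x+3
a = 1.25, b = 3.0, n = 4
h = (b - a)/n = 0.437500

Simpson's rule: (h/3)[f(x₀) + 4f(x₁) + 2f(x₂) + ... + f(xₙ)]

x_0 = 1.2500, f(x_0) = 5.500000, coefficient = 1
x_1 = 1.6875, f(x_1) = 6.375000, coefficient = 4
x_2 = 2.1250, f(x_2) = 7.250000, coefficient = 2
x_3 = 2.5625, f(x_3) = 8.125000, coefficient = 4
x_4 = 3.0000, f(x_4) = 9.000000, coefficient = 1

I ≈ (0.437500/3) × 87.000000 = 12.687500
Exact value: 12.687500
Error: 0.000000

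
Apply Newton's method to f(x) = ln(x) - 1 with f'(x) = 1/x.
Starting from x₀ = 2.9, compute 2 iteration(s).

f(x) = ln(x) - 1
f'(x) = 1/x
x₀ = 2.9

Newton-Raphson formula: x_{n+1} = x_n - f(x_n)/f'(x_n)

Iteration 1:
  f(2.900000) = 0.064711
  f'(2.900000) = 0.344828
  x_1 = 2.900000 - 0.064711/0.344828 = 2.712339
Iteration 2:
  f(2.712339) = -0.002189
  f'(2.712339) = 0.368685
  x_2 = 2.712339 - (-0.002189)/0.368685 = 2.718275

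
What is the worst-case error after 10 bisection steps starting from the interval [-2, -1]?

Bisection error bound: |error| ≤ (b-a)/2^n
|error| ≤ (-1 - (-2))/2^10 = 1/2^10
|error| ≤ 0.0009765625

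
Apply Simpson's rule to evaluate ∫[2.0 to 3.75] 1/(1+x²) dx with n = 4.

f(x) = 1/(1+x²)
a = 2.0, b = 3.75, n = 4
h = (b - a)/n = 0.437500

Simpson's rule: (h/3)[f(x₀) + 4f(x₁) + 2f(x₂) + ... + f(xₙ)]

x_0 = 2.0000, f(x_0) = 0.200000, coefficient = 1
x_1 = 2.4375, f(x_1) = 0.144063, coefficient = 4
x_2 = 2.8750, f(x_2) = 0.107926, coefficient = 2
x_3 = 3.3125, f(x_3) = 0.083524, coefficient = 4
x_4 = 3.7500, f(x_4) = 0.066390, coefficient = 1

I ≈ (0.437500/3) × 1.392588 = 0.203086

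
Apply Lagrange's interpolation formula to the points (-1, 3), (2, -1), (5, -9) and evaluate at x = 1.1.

Lagrange interpolation formula:
P(x) = Σ yᵢ × Lᵢ(x)
where Lᵢ(x) = Π_{j≠i} (x - xⱼ)/(xᵢ - xⱼ)

L_0(1.1) = (1.1 - 2)/(-1 - 2) × (1.1 - 5)/(-1 - 5) = 0.195000
L_1(1.1) = (1.1 - (-1))/(2 - (-1)) × (1.1 - 5)/(2 - 5) = 0.910000
L_2(1.1) = (1.1 - (-1))/(5 - (-1)) × (1.1 - 2)/(5 - 2) = -0.105000

P(1.1) = 3×L_0(1.1) + (-1)×L_1(1.1) + (-9)×L_2(1.1)
P(1.1) = 0.620000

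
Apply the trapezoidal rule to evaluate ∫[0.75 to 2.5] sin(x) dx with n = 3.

f(x) = sin(x)
a = 0.75, b = 2.5, n = 3
h = (b - a)/n = 0.583333

Trapezoidal rule: (h/2)[f(x₀) + 2f(x₁) + 2f(x₂) + ... + f(xₙ)]

x_0 = 0.7500, f(x_0) = 0.681639, coefficient = 1
x_1 = 1.3333, f(x_1) = 0.971938, coefficient = 2
x_2 = 1.9167, f(x_2) = 0.940781, coefficient = 2
x_3 = 2.5000, f(x_3) = 0.598472, coefficient = 1

I ≈ (0.583333/2) × 5.105548 = 1.489118
Exact value: 1.532832
Error: 0.043714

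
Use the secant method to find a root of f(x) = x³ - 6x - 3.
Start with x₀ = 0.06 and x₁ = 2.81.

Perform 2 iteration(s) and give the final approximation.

f(x) = x³ - 6x - 3
x₀ = 0.06, x₁ = 2.81

Secant formula: x_{n+1} = x_n - f(x_n)(x_n - x_{n-1})/(f(x_n) - f(x_{n-1}))

Iteration 1:
  f(0.060000) = -3.359784
  f(2.810000) = 2.328041
  x_2 = 2.810000 - 2.328041×(2.810000 - 0.060000)/(2.328041 - (-3.359784))
       = 1.684418
Iteration 2:
  f(2.810000) = 2.328041
  f(1.684418) = -8.327369
  x_3 = 1.684418 - (-8.327369)×(1.684418 - 2.810000)/(-8.327369 - 2.328041)
       = 2.564078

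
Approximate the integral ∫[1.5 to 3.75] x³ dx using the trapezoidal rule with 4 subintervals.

f(x) = x³
a = 1.5, b = 3.75, n = 4
h = (b - a)/n = 0.562500

Trapezoidal rule: (h/2)[f(x₀) + 2f(x₁) + 2f(x₂) + ... + f(xₙ)]

x_0 = 1.5000, f(x_0) = 3.375000, coefficient = 1
x_1 = 2.0625, f(x_1) = 8.773682, coefficient = 2
x_2 = 2.6250, f(x_2) = 18.087891, coefficient = 2
x_3 = 3.1875, f(x_3) = 32.385498, coefficient = 2
x_4 = 3.7500, f(x_4) = 52.734375, coefficient = 1

I ≈ (0.562500/2) × 174.603516 = 49.107239
Exact value: 48.172852
Error: 0.934387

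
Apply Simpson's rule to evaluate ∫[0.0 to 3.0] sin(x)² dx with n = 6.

f(x) = sin(x)²
a = 0.0, b = 3.0, n = 6
h = (b - a)/n = 0.500000

Simpson's rule: (h/3)[f(x₀) + 4f(x₁) + 2f(x₂) + ... + f(xₙ)]

x_0 = 0.0000, f(x_0) = 0.000000, coefficient = 1
x_1 = 0.5000, f(x_1) = 0.229849, coefficient = 4
x_2 = 1.0000, f(x_2) = 0.708073, coefficient = 2
x_3 = 1.5000, f(x_3) = 0.994996, coefficient = 4
x_4 = 2.0000, f(x_4) = 0.826822, coefficient = 2
x_5 = 2.5000, f(x_5) = 0.358169, coefficient = 4
x_6 = 3.0000, f(x_6) = 0.019915, coefficient = 1

I ≈ (0.500000/3) × 9.421761 = 1.570294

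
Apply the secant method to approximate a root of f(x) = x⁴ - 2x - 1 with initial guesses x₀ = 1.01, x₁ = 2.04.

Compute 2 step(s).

f(x) = x⁴ - 2x - 1
x₀ = 1.01, x₁ = 2.04

Secant formula: x_{n+1} = x_n - f(x_n)(x_n - x_{n-1})/(f(x_n) - f(x_{n-1}))

Iteration 1:
  f(1.010000) = -1.979396
  f(2.040000) = 12.238915
  x_2 = 2.040000 - 12.238915×(2.040000 - 1.010000)/(12.238915 - (-1.979396))
       = 1.153391
Iteration 2:
  f(2.040000) = 12.238915
  f(1.153391) = -1.537055
  x_3 = 1.153391 - (-1.537055)×(1.153391 - 2.040000)/(-1.537055 - 12.238915)
       = 1.252314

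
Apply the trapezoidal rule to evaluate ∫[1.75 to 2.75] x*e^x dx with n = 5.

f(x) = x*e^x
a = 1.75, b = 2.75, n = 5
h = (b - a)/n = 0.200000

Trapezoidal rule: (h/2)[f(x₀) + 2f(x₁) + 2f(x₂) + ... + f(xₙ)]

x_0 = 1.7500, f(x_0) = 10.070555, coefficient = 1
x_1 = 1.9500, f(x_1) = 13.705941, coefficient = 2
x_2 = 2.1500, f(x_2) = 18.457446, coefficient = 2
x_3 = 2.3500, f(x_3) = 24.641089, coefficient = 2
x_4 = 2.5500, f(x_4) = 32.658115, coefficient = 2
x_5 = 2.7500, f(x_5) = 43.017238, coefficient = 1

I ≈ (0.200000/2) × 232.012972 = 23.201297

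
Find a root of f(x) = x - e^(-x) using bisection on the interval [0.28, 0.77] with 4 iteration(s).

f(x) = x - e^(-x)
Initial interval: [0.28, 0.77]

Iteration 1:
  c_1 = (0.280000 + 0.770000)/2 = 0.525000
  f(c_1) = f(0.525000) = -0.066555
  f(a) × f(c) ≥ 0, new interval: [0.525000, 0.770000]
Iteration 2:
  c_2 = (0.525000 + 0.770000)/2 = 0.647500
  f(c_2) = f(0.647500) = 0.124147
  f(a) × f(c) < 0, new interval: [0.525000, 0.647500]
Iteration 3:
  c_3 = (0.525000 + 0.647500)/2 = 0.586250
  f(c_3) = f(0.586250) = 0.029840
  f(a) × f(c) < 0, new interval: [0.525000, 0.586250]
Iteration 4:
  c_4 = (0.525000 + 0.586250)/2 = 0.555625
  f(c_4) = f(0.555625) = -0.018089
  f(a) × f(c) ≥ 0, new interval: [0.555625, 0.586250]

After 4 iteration(s), the approximation is c_4 = 0.555625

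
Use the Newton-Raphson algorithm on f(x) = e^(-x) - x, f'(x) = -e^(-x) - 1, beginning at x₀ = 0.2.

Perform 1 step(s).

f(x) = e^(-x) - x
f'(x) = -e^(-x) - 1
x₀ = 0.2

Newton-Raphson formula: x_{n+1} = x_n - f(x_n)/f'(x_n)

Iteration 1:
  f(0.200000) = 0.618731
  f'(0.200000) = -1.818731
  x_1 = 0.200000 - 0.618731/(-1.818731) = 0.540199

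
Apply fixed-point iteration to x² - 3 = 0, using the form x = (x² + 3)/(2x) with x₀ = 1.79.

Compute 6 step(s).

Equation: x² - 3 = 0
Fixed-point form: x = (x² + 3)/(2x)
x₀ = 1.79

x_1 = g(1.790000) = 1.732989
x_2 = g(1.732989) = 1.732051
x_3 = g(1.732051) = 1.732051
x_4 = g(1.732051) = 1.732051
x_5 = g(1.732051) = 1.732051
x_6 = g(1.732051) = 1.732051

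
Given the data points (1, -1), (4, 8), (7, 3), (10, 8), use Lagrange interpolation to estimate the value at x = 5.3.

Lagrange interpolation formula:
P(x) = Σ yᵢ × Lᵢ(x)
where Lᵢ(x) = Π_{j≠i} (x - xⱼ)/(xᵢ - xⱼ)

L_0(5.3) = (5.3 - 4)/(1 - 4) × (5.3 - 7)/(1 - 7) × (5.3 - 10)/(1 - 10) = -0.064117
L_1(5.3) = (5.3 - 1)/(4 - 1) × (5.3 - 7)/(4 - 7) × (5.3 - 10)/(4 - 10) = 0.636241
L_2(5.3) = (5.3 - 1)/(7 - 1) × (5.3 - 4)/(7 - 4) × (5.3 - 10)/(7 - 10) = 0.486537
L_3(5.3) = (5.3 - 1)/(10 - 1) × (5.3 - 4)/(10 - 4) × (5.3 - 7)/(10 - 7) = -0.058660

P(5.3) = (-1)×L_0(5.3) + 8×L_1(5.3) + 3×L_2(5.3) + 8×L_3(5.3)
P(5.3) = 6.144370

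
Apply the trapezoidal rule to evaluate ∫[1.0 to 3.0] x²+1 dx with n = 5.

f(x) = x²+1
a = 1.0, b = 3.0, n = 5
h = (b - a)/n = 0.400000

Trapezoidal rule: (h/2)[f(x₀) + 2f(x₁) + 2f(x₂) + ... + f(xₙ)]

x_0 = 1.0000, f(x_0) = 2.000000, coefficient = 1
x_1 = 1.4000, f(x_1) = 2.960000, coefficient = 2
x_2 = 1.8000, f(x_2) = 4.240000, coefficient = 2
x_3 = 2.2000, f(x_3) = 5.840000, coefficient = 2
x_4 = 2.6000, f(x_4) = 7.760000, coefficient = 2
x_5 = 3.0000, f(x_5) = 10.000000, coefficient = 1

I ≈ (0.400000/2) × 53.600000 = 10.720000
Exact value: 10.666667
Error: 0.053333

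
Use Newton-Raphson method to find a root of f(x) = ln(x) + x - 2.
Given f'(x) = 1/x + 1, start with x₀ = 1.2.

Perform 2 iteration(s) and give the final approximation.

f(x) = ln(x) + x - 2
f'(x) = 1/x + 1
x₀ = 1.2

Newton-Raphson formula: x_{n+1} = x_n - f(x_n)/f'(x_n)

Iteration 1:
  f(1.200000) = -0.617678
  f'(1.200000) = 1.833333
  x_1 = 1.200000 - (-0.617678)/1.833333 = 1.536916
Iteration 2:
  f(1.536916) = -0.033307
  f'(1.536916) = 1.650654
  x_2 = 1.536916 - (-0.033307)/1.650654 = 1.557094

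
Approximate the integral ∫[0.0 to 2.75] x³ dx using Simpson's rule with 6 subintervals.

f(x) = x³
a = 0.0, b = 2.75, n = 6
h = (b - a)/n = 0.458333

Simpson's rule: (h/3)[f(x₀) + 4f(x₁) + 2f(x₂) + ... + f(xₙ)]

x_0 = 0.0000, f(x_0) = 0.000000, coefficient = 1
x_1 = 0.4583, f(x_1) = 0.096282, coefficient = 4
x_2 = 0.9167, f(x_2) = 0.770255, coefficient = 2
x_3 = 1.3750, f(x_3) = 2.599609, coefficient = 4
x_4 = 1.8333, f(x_4) = 6.162037, coefficient = 2
x_5 = 2.2917, f(x_5) = 12.035229, coefficient = 4
x_6 = 2.7500, f(x_6) = 20.796875, coefficient = 1

I ≈ (0.458333/3) × 93.585937 = 14.297852
Exact value: 14.297852
Error: 0.000000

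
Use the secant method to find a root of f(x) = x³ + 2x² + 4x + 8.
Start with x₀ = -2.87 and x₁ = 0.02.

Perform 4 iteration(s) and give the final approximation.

f(x) = x³ + 2x² + 4x + 8
x₀ = -2.87, x₁ = 0.02

Secant formula: x_{n+1} = x_n - f(x_n)(x_n - x_{n-1})/(f(x_n) - f(x_{n-1}))

Iteration 1:
  f(-2.870000) = -10.646103
  f(0.020000) = 8.080808
  x_2 = 0.020000 - 8.080808×(0.020000 - (-2.870000))/(8.080808 - (-10.646103))
       = -1.227058
Iteration 2:
  f(0.020000) = 8.080808
  f(-1.227058) = 4.255566
  x_3 = -1.227058 - 4.255566×(-1.227058 - 0.020000)/(4.255566 - 8.080808)
       = -2.614404
Iteration 3:
  f(-1.227058) = 4.255566
  f(-2.614404) = -6.657136
  x_4 = -2.614404 - (-6.657136)×(-2.614404 - (-1.227058))/(-6.657136 - 4.255566)
       = -1.768073
Iteration 4:
  f(-2.614404) = -6.657136
  f(-1.768073) = 1.652728
  x_5 = -1.768073 - 1.652728×(-1.768073 - (-2.614404))/(1.652728 - (-6.657136))
       = -1.936398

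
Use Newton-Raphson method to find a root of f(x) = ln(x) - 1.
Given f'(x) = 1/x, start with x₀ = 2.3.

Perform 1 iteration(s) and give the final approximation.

f(x) = ln(x) - 1
f'(x) = 1/x
x₀ = 2.3

Newton-Raphson formula: x_{n+1} = x_n - f(x_n)/f'(x_n)

Iteration 1:
  f(2.300000) = -0.167091
  f'(2.300000) = 0.434783
  x_1 = 2.300000 - (-0.167091)/0.434783 = 2.684309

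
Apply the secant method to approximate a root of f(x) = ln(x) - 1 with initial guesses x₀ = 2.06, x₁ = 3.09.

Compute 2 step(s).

f(x) = ln(x) - 1
x₀ = 2.06, x₁ = 3.09

Secant formula: x_{n+1} = x_n - f(x_n)(x_n - x_{n-1})/(f(x_n) - f(x_{n-1}))

Iteration 1:
  f(2.060000) = -0.277294
  f(3.090000) = 0.128171
  x_2 = 3.090000 - 0.128171×(3.090000 - 2.060000)/(0.128171 - (-0.277294))
       = 2.764408
Iteration 2:
  f(3.090000) = 0.128171
  f(2.764408) = 0.016826
  x_3 = 2.764408 - 0.016826×(2.764408 - 3.090000)/(0.016826 - 0.128171)
       = 2.715204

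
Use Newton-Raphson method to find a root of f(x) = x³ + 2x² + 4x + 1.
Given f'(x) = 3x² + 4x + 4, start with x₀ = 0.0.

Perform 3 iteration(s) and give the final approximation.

f(x) = x³ + 2x² + 4x + 1
f'(x) = 3x² + 4x + 4
x₀ = 0.0

Newton-Raphson formula: x_{n+1} = x_n - f(x_n)/f'(x_n)

Iteration 1:
  f(0.000000) = 1.000000
  f'(0.000000) = 4.000000
  x_1 = 0.000000 - 1.000000/4.000000 = -0.250000
Iteration 2:
  f(-0.250000) = 0.109375
  f'(-0.250000) = 3.187500
  x_2 = -0.250000 - 0.109375/3.187500 = -0.284314
Iteration 3:
  f(-0.284314) = 0.001431
  f'(-0.284314) = 3.105248
  x_3 = -0.284314 - 0.001431/3.105248 = -0.284775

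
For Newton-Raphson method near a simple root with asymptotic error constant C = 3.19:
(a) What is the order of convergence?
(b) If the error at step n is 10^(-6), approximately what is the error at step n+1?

(a) Newton-Raphson has quadratic (order 2) convergence near simple roots.
    This means |e_{n+1}| ≈ C|e_n|².

(b) With |e_n| = 10^(-6) and C = 3.19:
    |e_{n+1}| ≈ 3.19 × (10^(-6))² = 3.19 × 10^(-12)

(a) 2 (quadratic); (b) |e_{n+1}| ≈ 3.190e-12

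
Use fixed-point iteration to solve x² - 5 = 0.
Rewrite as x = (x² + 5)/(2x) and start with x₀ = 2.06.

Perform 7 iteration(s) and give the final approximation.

Equation: x² - 5 = 0
Fixed-point form: x = (x² + 5)/(2x)
x₀ = 2.06

x_1 = g(2.060000) = 2.243592
x_2 = g(2.243592) = 2.236081
x_3 = g(2.236081) = 2.236068
x_4 = g(2.236068) = 2.236068
x_5 = g(2.236068) = 2.236068
x_6 = g(2.236068) = 2.236068
x_7 = g(2.236068) = 2.236068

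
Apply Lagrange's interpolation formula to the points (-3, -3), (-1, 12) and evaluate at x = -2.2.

Lagrange interpolation formula:
P(x) = Σ yᵢ × Lᵢ(x)
where Lᵢ(x) = Π_{j≠i} (x - xⱼ)/(xᵢ - xⱼ)

L_0(-2.2) = (-2.2 - (-1))/(-3 - (-1)) = 0.600000
L_1(-2.2) = (-2.2 - (-3))/(-1 - (-3)) = 0.400000

P(-2.2) = (-3)×L_0(-2.2) + 12×L_1(-2.2)
P(-2.2) = 3.000000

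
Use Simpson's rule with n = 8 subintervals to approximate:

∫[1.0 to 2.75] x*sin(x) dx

f(x) = x*sin(x)
a = 1.0, b = 2.75, n = 8
h = (b - a)/n = 0.218750

Simpson's rule: (h/3)[f(x₀) + 4f(x₁) + 2f(x₂) + ... + f(xₙ)]

x_0 = 1.0000, f(x_0) = 0.841471, coefficient = 1
x_1 = 1.2188, f(x_1) = 1.144003, coefficient = 4
x_2 = 1.4375, f(x_2) = 1.424748, coefficient = 2
x_3 = 1.6562, f(x_3) = 1.650206, coefficient = 4
x_4 = 1.8750, f(x_4) = 1.788911, coefficient = 2
x_5 = 2.0938, f(x_5) = 1.813916, coefficient = 4
x_6 = 2.3125, f(x_6) = 1.705050, coefficient = 2
x_7 = 2.5312, f(x_7) = 1.450782, coefficient = 4
x_8 = 2.7500, f(x_8) = 1.049568, coefficient = 1

I ≈ (0.218750/3) × 35.964082 = 2.622381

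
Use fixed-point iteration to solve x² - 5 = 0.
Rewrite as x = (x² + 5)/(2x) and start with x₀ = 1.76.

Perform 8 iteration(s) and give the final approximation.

Equation: x² - 5 = 0
Fixed-point form: x = (x² + 5)/(2x)
x₀ = 1.76

x_1 = g(1.760000) = 2.300455
x_2 = g(2.300455) = 2.236969
x_3 = g(2.236969) = 2.236068
x_4 = g(2.236068) = 2.236068
x_5 = g(2.236068) = 2.236068
x_6 = g(2.236068) = 2.236068
x_7 = g(2.236068) = 2.236068
x_8 = g(2.236068) = 2.236068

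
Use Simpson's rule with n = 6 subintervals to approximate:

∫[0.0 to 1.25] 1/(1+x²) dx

f(x) = 1/(1+x²)
a = 0.0, b = 1.25, n = 6
h = (b - a)/n = 0.208333

Simpson's rule: (h/3)[f(x₀) + 4f(x₁) + 2f(x₂) + ... + f(xₙ)]

x_0 = 0.0000, f(x_0) = 1.000000, coefficient = 1
x_1 = 0.2083, f(x_1) = 0.958403, coefficient = 4
x_2 = 0.4167, f(x_2) = 0.852071, coefficient = 2
x_3 = 0.6250, f(x_3) = 0.719101, coefficient = 4
x_4 = 0.8333, f(x_4) = 0.590164, coefficient = 2
x_5 = 1.0417, f(x_5) = 0.479600, coefficient = 4
x_6 = 1.2500, f(x_6) = 0.390244, coefficient = 1

I ≈ (0.208333/3) × 12.903130 = 0.896051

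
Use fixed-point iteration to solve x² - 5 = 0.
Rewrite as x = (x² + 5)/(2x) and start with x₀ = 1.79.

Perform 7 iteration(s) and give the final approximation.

Equation: x² - 5 = 0
Fixed-point form: x = (x² + 5)/(2x)
x₀ = 1.79

x_1 = g(1.790000) = 2.291648
x_2 = g(2.291648) = 2.236742
x_3 = g(2.236742) = 2.236068
x_4 = g(2.236068) = 2.236068
x_5 = g(2.236068) = 2.236068
x_6 = g(2.236068) = 2.236068
x_7 = g(2.236068) = 2.236068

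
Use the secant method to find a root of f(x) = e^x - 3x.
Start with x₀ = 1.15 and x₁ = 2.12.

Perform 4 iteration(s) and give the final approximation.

f(x) = e^x - 3x
x₀ = 1.15, x₁ = 2.12

Secant formula: x_{n+1} = x_n - f(x_n)(x_n - x_{n-1})/(f(x_n) - f(x_{n-1}))

Iteration 1:
  f(1.150000) = -0.291807
  f(2.120000) = 1.971137
  x_2 = 2.120000 - 1.971137×(2.120000 - 1.150000)/(1.971137 - (-0.291807))
       = 1.275082
Iteration 2:
  f(2.120000) = 1.971137
  f(1.275082) = -0.246251
  x_3 = 1.275082 - (-0.246251)×(1.275082 - 2.120000)/(-0.246251 - 1.971137)
       = 1.368914
Iteration 3:
  f(1.275082) = -0.246251
  f(1.368914) = -0.175663
  x_4 = 1.368914 - (-0.175663)×(1.368914 - 1.275082)/(-0.175663 - (-0.246251))
       = 1.602420
Iteration 4:
  f(1.368914) = -0.175663
  f(1.602420) = 0.157774
  x_5 = 1.602420 - 0.157774×(1.602420 - 1.368914)/(0.157774 - (-0.175663))
       = 1.491931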